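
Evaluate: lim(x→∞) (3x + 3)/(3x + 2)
This is an ∞/∞ indeterminate form.

Apply L'Hôpital's rule: differentiate numerator and denominator separately.
  f(x) = 3·x + 3   ⇒   f'(x) = 3
  g(x) = 3·x + 2   ⇒   g'(x) = 3
  lim(x→∞) f'(x)/g'(x) = lim(x→∞) (3)/(3)
  = 1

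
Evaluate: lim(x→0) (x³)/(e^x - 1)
This is a 0/0 indeterminate form.

Apply L'Hôpital's rule: differentiate numerator and denominator separately.
  f(x) = x^3   ⇒   f'(x) = 3·x^2
  g(x) = e^(x) - 1   ⇒   g'(x) = e^(x)
  lim(x→0) f'(x)/g'(x) = lim(x→0) (3·x^2)/(e^(x))
  = 0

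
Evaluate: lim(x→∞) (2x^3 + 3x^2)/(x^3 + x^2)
This is an ∞/∞ indeterminate form.

Apply L'Hôpital's rule: differentiate numerator and denominator separately.
  f(x) = 2·x^3 + 3·x^2   ⇒   f'(x) = 6·x^2 + 6·x
  g(x) = x^3 + x^2   ⇒   g'(x) = 3·x^2 + 2·x
  lim(x→∞) f'(x)/g'(x) = lim(x→∞) (6·x^2 + 6·x)/(3·x^2 + 2·x)
  = 2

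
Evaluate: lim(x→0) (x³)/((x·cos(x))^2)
This is a 0/0 indeterminate form.

Apply L'Hôpital's rule: differentiate numerator and denominator separately.
  f(x) = x^3   ⇒   f'(x) = 3·x^2
  g(x) = x^2·cos(x)^2   ⇒   g'(x) = -2·x^2·sin(x)·cos(x) + 2·x·cos(x)^2
  lim(x→0) f'(x)/g'(x) = lim(x→0) (3·x^2)/(-2·x^2·sin(x)·cos(x) + 2·x·cos(x)^2)
  = 0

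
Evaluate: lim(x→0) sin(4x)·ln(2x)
This is a 0·∞ indeterminate form.

Rewrite 0·∞ as a quotient (0/0 or ∞/∞ form), then apply L'Hôpital's rule:
  lim(x→0) sin(4x)·ln(2x) = 0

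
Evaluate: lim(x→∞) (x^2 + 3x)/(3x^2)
This is an ∞/∞ indeterminate form.

Apply L'Hôpital's rule: differentiate numerator and denominator separately.
  f(x) = x^2 + 3·x   ⇒   f'(x) = 2·x + 3
  g(x) = 3·x^2   ⇒   g'(x) = 6·x
  lim(x→∞) f'(x)/g'(x) = lim(x→∞) (2·x + 3)/(6·x)
  = 1/3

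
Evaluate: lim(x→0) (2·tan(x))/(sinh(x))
This is a 0/0 indeterminate form.

Apply L'Hôpital's rule: differentiate numerator and denominator separately.
  f(x) = 2·tan(x)   ⇒   f'(x) = 2·tan(x)^2 + 2
  g(x) = sinh(x)   ⇒   g'(x) = cosh(x)
  lim(x→0) f'(x)/g'(x) = lim(x→0) (2·tan(x)^2 + 2)/(cosh(x))
  = 2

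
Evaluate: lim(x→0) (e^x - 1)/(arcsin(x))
This is a 0/0 indeterminate form.

Apply L'Hôpital's rule: differentiate numerator and denominator separately.
  f(x) = e^(x) - 1   ⇒   f'(x) = e^(x)
  g(x) = asin(x)   ⇒   g'(x) = 1/sqrt(1 - x^2)
  lim(x→0) f'(x)/g'(x) = lim(x→0) (e^(x))/(1/sqrt(1 - x^2))
  = 1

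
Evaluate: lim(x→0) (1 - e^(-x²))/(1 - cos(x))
This is a 0/0 indeterminate form.

Apply L'Hôpital's rule: differentiate numerator and denominator separately.
  f(x) = 1 - e^(-x^2)   ⇒   f'(x) = 2·x·e^(-x^2)
  g(x) = 1 - cos(x)   ⇒   g'(x) = sin(x)
  lim(x→0) f'(x)/g'(x) = lim(x→0) (2·x·e^(-x^2))/(sin(x))
  = 2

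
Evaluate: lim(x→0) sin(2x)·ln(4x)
This is a 0·∞ indeterminate form.

Rewrite 0·∞ as a quotient (0/0 or ∞/∞ form), then apply L'Hôpital's rule:
  lim(x→0) sin(2x)·ln(4x) = 0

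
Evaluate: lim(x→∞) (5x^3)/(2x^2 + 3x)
This is an ∞/∞ indeterminate form.

Apply L'Hôpital's rule: differentiate numerator and denominator separately.
  f(x) = 5·x^3   ⇒   f'(x) = 15·x^2
  g(x) = 2·x^2 + 3·x   ⇒   g'(x) = 4·x + 3
  lim(x→∞) f'(x)/g'(x) = lim(x→∞) (15·x^2)/(4·x + 3)
  = ∞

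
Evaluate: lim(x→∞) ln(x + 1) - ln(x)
This is an ∞-∞ indeterminate form.

Combine fractions or rationalize to convert ∞-∞ to 0/0 form:
  lim(x→∞) ln(x + 1) - ln(x) = 0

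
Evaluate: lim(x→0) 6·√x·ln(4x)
This is a 0·∞ indeterminate form.

Rewrite 0·∞ as a quotient (0/0 or ∞/∞ form), then apply L'Hôpital's rule:
  lim(x→0) 6·√x·ln(4x) = 0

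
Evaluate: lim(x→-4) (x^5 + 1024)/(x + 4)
This is a standard limit.

Factor or rationalize the expression:
  lim(x→-4) (x^5 + 1024)/(x + 4) = 1280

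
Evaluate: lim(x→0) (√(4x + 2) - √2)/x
This is a standard limit.

Factor or rationalize the expression:
  lim(x→0) (√(4x + 2) - √2)/x = sqrt(2)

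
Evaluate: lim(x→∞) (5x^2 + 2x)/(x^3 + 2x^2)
This is an ∞/∞ indeterminate form.

Apply L'Hôpital's rule: differentiate numerator and denominator separately.
  f(x) = 5·x^2 + 2·x   ⇒   f'(x) = 10·x + 2
  g(x) = x^3 + 2·x^2   ⇒   g'(x) = 3·x^2 + 4·x
  lim(x→∞) f'(x)/g'(x) = lim(x→∞) (10·x + 2)/(3·x^2 + 4·x)
  = 0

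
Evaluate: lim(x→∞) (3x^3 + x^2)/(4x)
This is an ∞/∞ indeterminate form.

Apply L'Hôpital's rule: differentiate numerator and denominator separately.
  f(x) = 3·x^3 + x^2   ⇒   f'(x) = 9·x^2 + 2·x
  g(x) = 4·x   ⇒   g'(x) = 4
  lim(x→∞) f'(x)/g'(x) = lim(x→∞) (9·x^2 + 2·x)/(4)
  = ∞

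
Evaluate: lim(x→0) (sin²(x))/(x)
This is a 0/0 indeterminate form.

Apply L'Hôpital's rule: differentiate numerator and denominator separately.
  f(x) = sin(x)^2   ⇒   f'(x) = 2·sin(x)·cos(x)
  g(x) = x   ⇒   g'(x) = 1
  lim(x→0) f'(x)/g'(x) = lim(x→0) (2·sin(x)·cos(x))/(1)
  = 0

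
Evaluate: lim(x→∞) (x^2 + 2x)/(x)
This is an ∞/∞ indeterminate form.

Apply L'Hôpital's rule: differentiate numerator and denominator separately.
  f(x) = x^2 + 2·x   ⇒   f'(x) = 2·x + 2
  g(x) = x   ⇒   g'(x) = 1
  lim(x→∞) f'(x)/g'(x) = lim(x→∞) (2·x + 2)/(1)
  = ∞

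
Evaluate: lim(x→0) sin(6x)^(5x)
This is an exponential indeterminate form.

For exponential indeterminate forms, take the natural log:
  Let L = lim(x→0) sin(6x)^(5x)
  Then ln(L) = lim(x→0) [exponent × ln(base)]
  Evaluate using L'Hôpital or standard limits, then exponentiate.
  L = 1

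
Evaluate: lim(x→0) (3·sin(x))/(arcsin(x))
This is a 0/0 indeterminate form.

Apply L'Hôpital's rule: differentiate numerator and denominator separately.
  f(x) = 3·sin(x)   ⇒   f'(x) = 3·cos(x)
  g(x) = asin(x)   ⇒   g'(x) = 1/sqrt(1 - x^2)
  lim(x→0) f'(x)/g'(x) = lim(x→0) (3·cos(x))/(1/sqrt(1 - x^2))
  = 3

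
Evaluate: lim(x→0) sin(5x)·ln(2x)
This is a 0·∞ indeterminate form.

Rewrite 0·∞ as a quotient (0/0 or ∞/∞ form), then apply L'Hôpital's rule:
  lim(x→0) sin(5x)·ln(2x) = 0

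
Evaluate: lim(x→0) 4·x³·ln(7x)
This is a 0·∞ indeterminate form.

Rewrite 0·∞ as a quotient (0/0 or ∞/∞ form), then apply L'Hôpital's rule:
  lim(x→0) 4·x³·ln(7x) = 0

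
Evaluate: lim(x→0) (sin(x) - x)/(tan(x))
This is a 0/0 indeterminate form.

Apply L'Hôpital's rule: differentiate numerator and denominator separately.
  f(x) = -x + sin(x)   ⇒   f'(x) = cos(x) - 1
  g(x) = tan(x)   ⇒   g'(x) = tan(x)^2 + 1
  lim(x→0) f'(x)/g'(x) = lim(x→0) (cos(x) - 1)/(tan(x)^2 + 1)
  = 0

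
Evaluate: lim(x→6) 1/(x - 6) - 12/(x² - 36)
This is an ∞-∞ indeterminate form.

Combine fractions or rationalize to convert ∞-∞ to 0/0 form:
  lim(x→6) 1/(x - 6) - 12/(x² - 36) = 1/12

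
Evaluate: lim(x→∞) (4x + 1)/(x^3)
This is an ∞/∞ indeterminate form.

Apply L'Hôpital's rule: differentiate numerator and denominator separately.
  f(x) = 4·x + 1   ⇒   f'(x) = 4
  g(x) = x^3   ⇒   g'(x) = 3·x^2
  lim(x→∞) f'(x)/g'(x) = lim(x→∞) (4)/(3·x^2)
  = 0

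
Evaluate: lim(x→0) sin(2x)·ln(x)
This is a 0·∞ indeterminate form.

Rewrite 0·∞ as a quotient (0/0 or ∞/∞ form), then apply L'Hôpital's rule:
  lim(x→0) sin(2x)·ln(x) = 0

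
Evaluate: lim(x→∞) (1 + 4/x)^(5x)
This is an exponential indeterminate form.

For exponential indeterminate forms, take the natural log:
  Let L = lim(x→∞) (1 + 4/x)^(5x)
  Then ln(L) = lim(x→∞) [exponent × ln(base)]
  Evaluate using L'Hôpital or standard limits, then exponentiate.
  L = e^(20)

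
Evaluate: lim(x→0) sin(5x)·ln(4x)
This is a 0·∞ indeterminate form.

Rewrite 0·∞ as a quotient (0/0 or ∞/∞ form), then apply L'Hôpital's rule:
  lim(x→0) sin(5x)·ln(4x) = 0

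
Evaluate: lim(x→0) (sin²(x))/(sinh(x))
This is a 0/0 indeterminate form.

Apply L'Hôpital's rule: differentiate numerator and denominator separately.
  f(x) = sin(x)^2   ⇒   f'(x) = 2·sin(x)·cos(x)
  g(x) = sinh(x)   ⇒   g'(x) = cosh(x)
  lim(x→0) f'(x)/g'(x) = lim(x→0) (2·sin(x)·cos(x))/(cosh(x))
  = 0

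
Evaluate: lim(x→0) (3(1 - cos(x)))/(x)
This is a 0/0 indeterminate form.

Apply L'Hôpital's rule: differentiate numerator and denominator separately.
  f(x) = 3 - 3·cos(x)   ⇒   f'(x) = 3·sin(x)
  g(x) = x   ⇒   g'(x) = 1
  lim(x→0) f'(x)/g'(x) = lim(x→0) (3·sin(x))/(1)
  = 0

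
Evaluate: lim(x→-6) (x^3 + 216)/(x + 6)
This is a standard limit.

Factor or rationalize the expression:
  lim(x→-6) (x^3 + 216)/(x + 6) = 108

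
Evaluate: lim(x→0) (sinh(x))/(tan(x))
This is a 0/0 indeterminate form.

Apply L'Hôpital's rule: differentiate numerator and denominator separately.
  f(x) = sinh(x)   ⇒   f'(x) = cosh(x)
  g(x) = tan(x)   ⇒   g'(x) = tan(x)^2 + 1
  lim(x→0) f'(x)/g'(x) = lim(x→0) (cosh(x))/(tan(x)^2 + 1)
  = 1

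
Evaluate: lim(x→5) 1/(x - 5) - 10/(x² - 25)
This is an ∞-∞ indeterminate form.

Combine fractions or rationalize to convert ∞-∞ to 0/0 form:
  lim(x→5) 1/(x - 5) - 10/(x² - 25) = 1/10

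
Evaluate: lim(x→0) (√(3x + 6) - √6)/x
This is a standard limit.

Factor or rationalize the expression:
  lim(x→0) (√(3x + 6) - √6)/x = sqrt(6)/4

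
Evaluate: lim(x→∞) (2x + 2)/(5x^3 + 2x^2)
This is an ∞/∞ indeterminate form.

Apply L'Hôpital's rule: differentiate numerator and denominator separately.
  f(x) = 2·x + 2   ⇒   f'(x) = 2
  g(x) = 5·x^3 + 2·x^2   ⇒   g'(x) = 15·x^2 + 4·x
  lim(x→∞) f'(x)/g'(x) = lim(x→∞) (2)/(15·x^2 + 4·x)
  = 0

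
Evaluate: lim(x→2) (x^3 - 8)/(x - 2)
This is a standard limit.

Factor or rationalize the expression:
  lim(x→2) (x^3 - 8)/(x - 2) = 12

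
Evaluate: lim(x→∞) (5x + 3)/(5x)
This is an ∞/∞ indeterminate form.

Apply L'Hôpital's rule: differentiate numerator and denominator separately.
  f(x) = 5·x + 3   ⇒   f'(x) = 5
  g(x) = 5·x   ⇒   g'(x) = 5
  lim(x→∞) f'(x)/g'(x) = lim(x→∞) (5)/(5)
  = 1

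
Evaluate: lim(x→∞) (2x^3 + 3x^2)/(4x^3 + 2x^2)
This is an ∞/∞ indeterminate form.

Apply L'Hôpital's rule: differentiate numerator and denominator separately.
  f(x) = 2·x^3 + 3·x^2   ⇒   f'(x) = 6·x^2 + 6·x
  g(x) = 4·x^3 + 2·x^2   ⇒   g'(x) = 12·x^2 + 4·x
  lim(x→∞) f'(x)/g'(x) = lim(x→∞) (6·x^2 + 6·x)/(12·x^2 + 4·x)
  = 1/2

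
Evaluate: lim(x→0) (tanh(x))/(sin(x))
This is a 0/0 indeterminate form.

Apply L'Hôpital's rule: differentiate numerator and denominator separately.
  f(x) = tanh(x)   ⇒   f'(x) = 1 - tanh(x)^2
  g(x) = sin(x)   ⇒   g'(x) = cos(x)
  lim(x→0) f'(x)/g'(x) = lim(x→0) (1 - tanh(x)^2)/(cos(x))
  = 1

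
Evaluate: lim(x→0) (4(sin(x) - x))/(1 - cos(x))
This is a 0/0 indeterminate form.

Apply L'Hôpital's rule: differentiate numerator and denominator separately.
  f(x) = -4·x + 4·sin(x)   ⇒   f'(x) = 4·cos(x) - 4
  g(x) = 1 - cos(x)   ⇒   g'(x) = sin(x)
  lim(x→0) f'(x)/g'(x) = lim(x→0) (4·cos(x) - 4)/(sin(x))
  = 0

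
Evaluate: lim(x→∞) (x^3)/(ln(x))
This is an ∞/∞ indeterminate form.

Apply L'Hôpital's rule: differentiate numerator and denominator separately.
  f(x) = x^3   ⇒   f'(x) = 3·x^2
  g(x) = ln(x)   ⇒   g'(x) = 1/x
  lim(x→∞) f'(x)/g'(x) = lim(x→∞) (3·x^2)/(1/x)
  = ∞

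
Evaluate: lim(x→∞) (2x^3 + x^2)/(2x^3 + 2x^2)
This is an ∞/∞ indeterminate form.

Apply L'Hôpital's rule: differentiate numerator and denominator separately.
  f(x) = 2·x^3 + x^2   ⇒   f'(x) = 6·x^2 + 2·x
  g(x) = 2·x^3 + 2·x^2   ⇒   g'(x) = 6·x^2 + 4·x
  lim(x→∞) f'(x)/g'(x) = lim(x→∞) (6·x^2 + 2·x)/(6·x^2 + 4·x)
  = 1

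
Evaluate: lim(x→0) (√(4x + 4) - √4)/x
This is a standard limit.

Factor or rationalize the expression:
  lim(x→0) (√(4x + 4) - √4)/x = 1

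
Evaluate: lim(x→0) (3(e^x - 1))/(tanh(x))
This is a 0/0 indeterminate form.

Apply L'Hôpital's rule: differentiate numerator and denominator separately.
  f(x) = 3·e^(x) - 3   ⇒   f'(x) = 3·e^(x)
  g(x) = tanh(x)   ⇒   g'(x) = 1 - tanh(x)^2
  lim(x→0) f'(x)/g'(x) = lim(x→0) (3·e^(x))/(1 - tanh(x)^2)
  = 3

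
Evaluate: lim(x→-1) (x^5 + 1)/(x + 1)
This is a standard limit.

Factor or rationalize the expression:
  lim(x→-1) (x^5 + 1)/(x + 1) = 5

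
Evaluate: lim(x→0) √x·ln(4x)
This is a 0·∞ indeterminate form.

Rewrite 0·∞ as a quotient (0/0 or ∞/∞ form), then apply L'Hôpital's rule:
  lim(x→0) √x·ln(4x) = 0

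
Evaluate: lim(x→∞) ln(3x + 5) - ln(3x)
This is an ∞-∞ indeterminate form.

Combine fractions or rationalize to convert ∞-∞ to 0/0 form:
  lim(x→∞) ln(3x + 5) - ln(3x) = 0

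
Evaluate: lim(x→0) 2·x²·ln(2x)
This is a 0·∞ indeterminate form.

Rewrite 0·∞ as a quotient (0/0 or ∞/∞ form), then apply L'Hôpital's rule:
  lim(x→0) 2·x²·ln(2x) = 0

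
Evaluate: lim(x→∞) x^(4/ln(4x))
This is an exponential indeterminate form.

For exponential indeterminate forms, take the natural log:
  Let L = lim(x→∞) x^(4/ln(4x))
  Then ln(L) = lim(x→∞) [exponent × ln(base)]
  Evaluate using L'Hôpital or standard limits, then exponentiate.
  L = e^(4)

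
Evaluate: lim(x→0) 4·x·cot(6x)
This is a 0·∞ indeterminate form.

Rewrite 0·∞ as a quotient (0/0 or ∞/∞ form), then apply L'Hôpital's rule:
  lim(x→0) 4·x·cot(6x) = 2/3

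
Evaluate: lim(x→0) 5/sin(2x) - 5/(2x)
This is an ∞-∞ indeterminate form.

Combine fractions or rationalize to convert ∞-∞ to 0/0 form:
  lim(x→0) 5/sin(2x) - 5/(2x) = 0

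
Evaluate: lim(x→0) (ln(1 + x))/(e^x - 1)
This is a 0/0 indeterminate form.

Apply L'Hôpital's rule: differentiate numerator and denominator separately.
  f(x) = ln(x + 1)   ⇒   f'(x) = 1/(x + 1)
  g(x) = e^(x) - 1   ⇒   g'(x) = e^(x)
  lim(x→0) f'(x)/g'(x) = lim(x→0) (1/(x + 1))/(e^(x))
  = 1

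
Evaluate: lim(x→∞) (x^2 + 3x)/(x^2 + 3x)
This is an ∞/∞ indeterminate form.

Apply L'Hôpital's rule: differentiate numerator and denominator separately.
  f(x) = x^2 + 3·x   ⇒   f'(x) = 2·x + 3
  g(x) = x^2 + 3·x   ⇒   g'(x) = 2·x + 3
  lim(x→∞) f'(x)/g'(x) = lim(x→∞) (2·x + 3)/(2·x + 3)
  = 1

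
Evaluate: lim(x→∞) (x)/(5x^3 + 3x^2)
This is an ∞/∞ indeterminate form.

Apply L'Hôpital's rule: differentiate numerator and denominator separately.
  f(x) = x   ⇒   f'(x) = 1
  g(x) = 5·x^3 + 3·x^2   ⇒   g'(x) = 15·x^2 + 6·x
  lim(x→∞) f'(x)/g'(x) = lim(x→∞) (1)/(15·x^2 + 6·x)
  = 0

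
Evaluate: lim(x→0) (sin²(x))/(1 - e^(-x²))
This is a 0/0 indeterminate form.

Apply L'Hôpital's rule: differentiate numerator and denominator separately.
  f(x) = sin(x)^2   ⇒   f'(x) = 2·sin(x)·cos(x)
  g(x) = 1 - e^(-x^2)   ⇒   g'(x) = 2·x·e^(-x^2)
  lim(x→0) f'(x)/g'(x) = lim(x→0) (2·sin(x)·cos(x))/(2·x·e^(-x^2))
  = 1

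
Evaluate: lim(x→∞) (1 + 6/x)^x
This is an exponential indeterminate form.

For exponential indeterminate forms, take the natural log:
  Let L = lim(x→∞) (1 + 6/x)^x
  Then ln(L) = lim(x→∞) [exponent × ln(base)]
  Evaluate using L'Hôpital or standard limits, then exponentiate.
  L = e^(6)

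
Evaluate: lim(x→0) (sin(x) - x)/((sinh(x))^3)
This is a 0/0 indeterminate form.

Apply L'Hôpital's rule: differentiate numerator and denominator separately.
  f(x) = -x + sin(x)   ⇒   f'(x) = cos(x) - 1
  g(x) = sinh(x)^3   ⇒   g'(x) = 3·sinh(x)^2·cosh(x)
  lim(x→0) f'(x)/g'(x) = lim(x→0) (cos(x) - 1)/(3·sinh(x)^2·cosh(x))
  = -1/6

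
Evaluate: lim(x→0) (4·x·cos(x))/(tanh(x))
This is a 0/0 indeterminate form.

Apply L'Hôpital's rule: differentiate numerator and denominator separately.
  f(x) = 4·x·cos(x)   ⇒   f'(x) = -4·x·sin(x) + 4·cos(x)
  g(x) = tanh(x)   ⇒   g'(x) = 1 - tanh(x)^2
  lim(x→0) f'(x)/g'(x) = lim(x→0) (-4·x·sin(x) + 4·cos(x))/(1 - tanh(x)^2)
  = 4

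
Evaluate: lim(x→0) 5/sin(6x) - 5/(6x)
This is an ∞-∞ indeterminate form.

Combine fractions or rationalize to convert ∞-∞ to 0/0 form:
  lim(x→0) 5/sin(6x) - 5/(6x) = 0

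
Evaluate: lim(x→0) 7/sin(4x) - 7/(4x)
This is an ∞-∞ indeterminate form.

Combine fractions or rationalize to convert ∞-∞ to 0/0 form:
  lim(x→0) 7/sin(4x) - 7/(4x) = 0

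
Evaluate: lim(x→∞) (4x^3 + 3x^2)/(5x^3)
This is an ∞/∞ indeterminate form.

Apply L'Hôpital's rule: differentiate numerator and denominator separately.
  f(x) = 4·x^3 + 3·x^2   ⇒   f'(x) = 12·x^2 + 6·x
  g(x) = 5·x^3   ⇒   g'(x) = 15·x^2
  lim(x→∞) f'(x)/g'(x) = lim(x→∞) (12·x^2 + 6·x)/(15·x^2)
  = 4/5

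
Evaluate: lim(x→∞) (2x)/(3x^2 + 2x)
This is an ∞/∞ indeterminate form.

Apply L'Hôpital's rule: differentiate numerator and denominator separately.
  f(x) = 2·x   ⇒   f'(x) = 2
  g(x) = 3·x^2 + 2·x   ⇒   g'(x) = 6·x + 2
  lim(x→∞) f'(x)/g'(x) = lim(x→∞) (2)/(6·x + 2)
  = 0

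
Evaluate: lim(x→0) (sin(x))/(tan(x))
This is a 0/0 indeterminate form.

Apply L'Hôpital's rule: differentiate numerator and denominator separately.
  f(x) = sin(x)   ⇒   f'(x) = cos(x)
  g(x) = tan(x)   ⇒   g'(x) = tan(x)^2 + 1
  lim(x→0) f'(x)/g'(x) = lim(x→0) (cos(x))/(tan(x)^2 + 1)
  = 1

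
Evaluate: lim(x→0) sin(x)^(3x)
This is an exponential indeterminate form.

For exponential indeterminate forms, take the natural log:
  Let L = lim(x→0) sin(x)^(3x)
  Then ln(L) = lim(x→0) [exponent × ln(base)]
  Evaluate using L'Hôpital or standard limits, then exponentiate.
  L = 1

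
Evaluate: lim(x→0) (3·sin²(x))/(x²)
This is a 0/0 indeterminate form.

Apply L'Hôpital's rule: differentiate numerator and denominator separately.
  f(x) = 3·sin(x)^2   ⇒   f'(x) = 6·sin(x)·cos(x)
  g(x) = x^2   ⇒   g'(x) = 2·x
  lim(x→0) f'(x)/g'(x) = lim(x→0) (6·sin(x)·cos(x))/(2·x)
  = 3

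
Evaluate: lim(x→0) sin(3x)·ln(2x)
This is a 0·∞ indeterminate form.

Rewrite 0·∞ as a quotient (0/0 or ∞/∞ form), then apply L'Hôpital's rule:
  lim(x→0) sin(3x)·ln(2x) = 0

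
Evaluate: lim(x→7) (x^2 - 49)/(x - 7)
This is a standard limit.

Factor or rationalize the expression:
  lim(x→7) (x^2 - 49)/(x - 7) = 14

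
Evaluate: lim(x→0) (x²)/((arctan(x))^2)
This is a 0/0 indeterminate form.

Apply L'Hôpital's rule: differentiate numerator and denominator separately.
  f(x) = x^2   ⇒   f'(x) = 2·x
  g(x) = atan(x)^2   ⇒   g'(x) = 2·atan(x)/(x^2 + 1)
  lim(x→0) f'(x)/g'(x) = lim(x→0) (2·x)/(2·atan(x)/(x^2 + 1))
  = 1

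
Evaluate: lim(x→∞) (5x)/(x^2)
This is an ∞/∞ indeterminate form.

Apply L'Hôpital's rule: differentiate numerator and denominator separately.
  f(x) = 5·x   ⇒   f'(x) = 5
  g(x) = x^2   ⇒   g'(x) = 2·x
  lim(x→∞) f'(x)/g'(x) = lim(x→∞) (5)/(2·x)
  = 0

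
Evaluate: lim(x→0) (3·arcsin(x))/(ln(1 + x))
This is a 0/0 indeterminate form.

Apply L'Hôpital's rule: differentiate numerator and denominator separately.
  f(x) = 3·asin(x)   ⇒   f'(x) = 3/sqrt(1 - x^2)
  g(x) = ln(x + 1)   ⇒   g'(x) = 1/(x + 1)
  lim(x→0) f'(x)/g'(x) = lim(x→0) (3/sqrt(1 - x^2))/(1/(x + 1))
  = 3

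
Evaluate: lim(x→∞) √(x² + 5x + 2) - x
This is an ∞-∞ indeterminate form.

Combine fractions or rationalize to convert ∞-∞ to 0/0 form:
  lim(x→∞) √(x² + 5x + 2) - x = 5/2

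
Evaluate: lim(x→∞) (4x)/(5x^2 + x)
This is an ∞/∞ indeterminate form.

Apply L'Hôpital's rule: differentiate numerator and denominator separately.
  f(x) = 4·x   ⇒   f'(x) = 4
  g(x) = 5·x^2 + x   ⇒   g'(x) = 10·x + 1
  lim(x→∞) f'(x)/g'(x) = lim(x→∞) (4)/(10·x + 1)
  = 0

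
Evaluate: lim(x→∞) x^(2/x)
This is an exponential indeterminate form.

For exponential indeterminate forms, take the natural log:
  Let L = lim(x→∞) x^(2/x)
  Then ln(L) = lim(x→∞) [exponent × ln(base)]
  Evaluate using L'Hôpital or standard limits, then exponentiate.
  L = 1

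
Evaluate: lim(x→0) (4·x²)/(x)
This is a 0/0 indeterminate form.

Apply L'Hôpital's rule: differentiate numerator and denominator separately.
  f(x) = 4·x^2   ⇒   f'(x) = 8·x
  g(x) = x   ⇒   g'(x) = 1
  lim(x→0) f'(x)/g'(x) = lim(x→0) (8·x)/(1)
  = 0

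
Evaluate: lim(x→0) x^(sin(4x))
This is an exponential indeterminate form.

For exponential indeterminate forms, take the natural log:
  Let L = lim(x→0) x^(sin(4x))
  Then ln(L) = lim(x→0) [exponent × ln(base)]
  Evaluate using L'Hôpital or standard limits, then exponentiate.
  L = 1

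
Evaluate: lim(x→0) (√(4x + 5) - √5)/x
This is a standard limit.

Factor or rationalize the expression:
  lim(x→0) (√(4x + 5) - √5)/x = 2·sqrt(5)/5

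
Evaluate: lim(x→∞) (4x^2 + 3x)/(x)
This is an ∞/∞ indeterminate form.

Apply L'Hôpital's rule: differentiate numerator and denominator separately.
  f(x) = 4·x^2 + 3·x   ⇒   f'(x) = 8·x + 3
  g(x) = x   ⇒   g'(x) = 1
  lim(x→∞) f'(x)/g'(x) = lim(x→∞) (8·x + 3)/(1)
  = ∞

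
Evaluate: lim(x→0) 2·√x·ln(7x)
This is a 0·∞ indeterminate form.

Rewrite 0·∞ as a quotient (0/0 or ∞/∞ form), then apply L'Hôpital's rule:
  lim(x→0) 2·√x·ln(7x) = 0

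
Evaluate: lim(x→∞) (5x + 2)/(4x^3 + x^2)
This is an ∞/∞ indeterminate form.

Apply L'Hôpital's rule: differentiate numerator and denominator separately.
  f(x) = 5·x + 2   ⇒   f'(x) = 5
  g(x) = 4·x^3 + x^2   ⇒   g'(x) = 12·x^2 + 2·x
  lim(x→∞) f'(x)/g'(x) = lim(x→∞) (5)/(12·x^2 + 2·x)
  = 0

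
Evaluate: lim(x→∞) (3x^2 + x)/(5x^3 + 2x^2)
This is an ∞/∞ indeterminate form.

Apply L'Hôpital's rule: differentiate numerator and denominator separately.
  f(x) = 3·x^2 + x   ⇒   f'(x) = 6·x + 1
  g(x) = 5·x^3 + 2·x^2   ⇒   g'(x) = 15·x^2 + 4·x
  lim(x→∞) f'(x)/g'(x) = lim(x→∞) (6·x + 1)/(15·x^2 + 4·x)
  = 0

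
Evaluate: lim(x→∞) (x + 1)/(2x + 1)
This is an ∞/∞ indeterminate form.

Apply L'Hôpital's rule: differentiate numerator and denominator separately.
  f(x) = x + 1   ⇒   f'(x) = 1
  g(x) = 2·x + 1   ⇒   g'(x) = 2
  lim(x→∞) f'(x)/g'(x) = lim(x→∞) (1)/(2)
  = 1/2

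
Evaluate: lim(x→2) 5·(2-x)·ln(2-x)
This is a 0·∞ indeterminate form.

Rewrite 0·∞ as a quotient (0/0 or ∞/∞ form), then apply L'Hôpital's rule:
  lim(x→2) 5·(2-x)·ln(2-x) = 0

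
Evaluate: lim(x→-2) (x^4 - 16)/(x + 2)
This is a standard limit.

Factor or rationalize the expression:
  lim(x→-2) (x^4 - 16)/(x + 2) = -32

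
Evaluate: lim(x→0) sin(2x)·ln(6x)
This is a 0·∞ indeterminate form.

Rewrite 0·∞ as a quotient (0/0 or ∞/∞ form), then apply L'Hôpital's rule:
  lim(x→0) sin(2x)·ln(6x) = 0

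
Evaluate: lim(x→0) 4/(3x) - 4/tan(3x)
This is an ∞-∞ indeterminate form.

Combine fractions or rationalize to convert ∞-∞ to 0/0 form:
  lim(x→0) 4/(3x) - 4/tan(3x) = 0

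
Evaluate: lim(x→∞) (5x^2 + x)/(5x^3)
This is an ∞/∞ indeterminate form.

Apply L'Hôpital's rule: differentiate numerator and denominator separately.
  f(x) = 5·x^2 + x   ⇒   f'(x) = 10·x + 1
  g(x) = 5·x^3   ⇒   g'(x) = 15·x^2
  lim(x→∞) f'(x)/g'(x) = lim(x→∞) (10·x + 1)/(15·x^2)
  = 0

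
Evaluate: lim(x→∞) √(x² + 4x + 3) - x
This is an ∞-∞ indeterminate form.

Combine fractions or rationalize to convert ∞-∞ to 0/0 form:
  lim(x→∞) √(x² + 4x + 3) - x = 2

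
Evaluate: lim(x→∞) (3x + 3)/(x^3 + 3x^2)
This is an ∞/∞ indeterminate form.

Apply L'Hôpital's rule: differentiate numerator and denominator separately.
  f(x) = 3·x + 3   ⇒   f'(x) = 3
  g(x) = x^3 + 3·x^2   ⇒   g'(x) = 3·x^2 + 6·x
  lim(x→∞) f'(x)/g'(x) = lim(x→∞) (3)/(3·x^2 + 6·x)
  = 0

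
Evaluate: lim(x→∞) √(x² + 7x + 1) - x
This is an ∞-∞ indeterminate form.

Combine fractions or rationalize to convert ∞-∞ to 0/0 form:
  lim(x→∞) √(x² + 7x + 1) - x = 7/2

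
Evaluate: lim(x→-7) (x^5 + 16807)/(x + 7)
This is a standard limit.

Factor or rationalize the expression:
  lim(x→-7) (x^5 + 16807)/(x + 7) = 12005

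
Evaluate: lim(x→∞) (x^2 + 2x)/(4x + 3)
This is an ∞/∞ indeterminate form.

Apply L'Hôpital's rule: differentiate numerator and denominator separately.
  f(x) = x^2 + 2·x   ⇒   f'(x) = 2·x + 2
  g(x) = 4·x + 3   ⇒   g'(x) = 4
  lim(x→∞) f'(x)/g'(x) = lim(x→∞) (2·x + 2)/(4)
  = ∞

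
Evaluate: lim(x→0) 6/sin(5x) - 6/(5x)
This is an ∞-∞ indeterminate form.

Combine fractions or rationalize to convert ∞-∞ to 0/0 form:
  lim(x→0) 6/sin(5x) - 6/(5x) = 0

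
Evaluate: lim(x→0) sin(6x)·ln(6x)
This is a 0·∞ indeterminate form.

Rewrite 0·∞ as a quotient (0/0 or ∞/∞ form), then apply L'Hôpital's rule:
  lim(x→0) sin(6x)·ln(6x) = 0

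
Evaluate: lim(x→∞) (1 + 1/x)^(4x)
This is an exponential indeterminate form.

For exponential indeterminate forms, take the natural log:
  Let L = lim(x→∞) (1 + 1/x)^(4x)
  Then ln(L) = lim(x→∞) [exponent × ln(base)]
  Evaluate using L'Hôpital or standard limits, then exponentiate.
  L = e^(4)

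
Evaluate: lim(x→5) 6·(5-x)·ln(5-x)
This is a 0·∞ indeterminate form.

Rewrite 0·∞ as a quotient (0/0 or ∞/∞ form), then apply L'Hôpital's rule:
  lim(x→5) 6·(5-x)·ln(5-x) = 0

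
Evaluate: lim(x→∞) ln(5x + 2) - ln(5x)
This is an ∞-∞ indeterminate form.

Combine fractions or rationalize to convert ∞-∞ to 0/0 form:
  lim(x→∞) ln(5x + 2) - ln(5x) = 0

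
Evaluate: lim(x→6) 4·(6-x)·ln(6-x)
This is a 0·∞ indeterminate form.

Rewrite 0·∞ as a quotient (0/0 or ∞/∞ form), then apply L'Hôpital's rule:
  lim(x→6) 4·(6-x)·ln(6-x) = 0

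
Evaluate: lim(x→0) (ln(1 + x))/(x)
This is a 0/0 indeterminate form.

Apply L'Hôpital's rule: differentiate numerator and denominator separately.
  f(x) = ln(x + 1)   ⇒   f'(x) = 1/(x + 1)
  g(x) = x   ⇒   g'(x) = 1
  lim(x→0) f'(x)/g'(x) = lim(x→0) (1/(x + 1))/(1)
  = 1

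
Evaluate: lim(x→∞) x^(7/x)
This is an exponential indeterminate form.

For exponential indeterminate forms, take the natural log:
  Let L = lim(x→∞) x^(7/x)
  Then ln(L) = lim(x→∞) [exponent × ln(base)]
  Evaluate using L'Hôpital or standard limits, then exponentiate.
  L = 1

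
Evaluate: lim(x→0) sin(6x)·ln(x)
This is a 0·∞ indeterminate form.

Rewrite 0·∞ as a quotient (0/0 or ∞/∞ form), then apply L'Hôpital's rule:
  lim(x→0) sin(6x)·ln(x) = 0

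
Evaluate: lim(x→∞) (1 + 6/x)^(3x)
This is an exponential indeterminate form.

For exponential indeterminate forms, take the natural log:
  Let L = lim(x→∞) (1 + 6/x)^(3x)
  Then ln(L) = lim(x→∞) [exponent × ln(base)]
  Evaluate using L'Hôpital or standard limits, then exponentiate.
  L = e^(18)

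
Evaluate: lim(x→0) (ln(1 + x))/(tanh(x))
This is a 0/0 indeterminate form.

Apply L'Hôpital's rule: differentiate numerator and denominator separately.
  f(x) = ln(x + 1)   ⇒   f'(x) = 1/(x + 1)
  g(x) = tanh(x)   ⇒   g'(x) = 1 - tanh(x)^2
  lim(x→0) f'(x)/g'(x) = lim(x→0) (1/(x + 1))/(1 - tanh(x)^2)
  = 1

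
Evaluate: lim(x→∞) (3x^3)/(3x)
This is an ∞/∞ indeterminate form.

Apply L'Hôpital's rule: differentiate numerator and denominator separately.
  f(x) = 3·x^3   ⇒   f'(x) = 9·x^2
  g(x) = 3·x   ⇒   g'(x) = 3
  lim(x→∞) f'(x)/g'(x) = lim(x→∞) (9·x^2)/(3)
  = ∞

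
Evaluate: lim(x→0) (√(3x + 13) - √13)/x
This is a standard limit.

Factor or rationalize the expression:
  lim(x→0) (√(3x + 13) - √13)/x = 3·sqrt(13)/26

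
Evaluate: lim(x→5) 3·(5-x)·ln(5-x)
This is a 0·∞ indeterminate form.

Rewrite 0·∞ as a quotient (0/0 or ∞/∞ form), then apply L'Hôpital's rule:
  lim(x→5) 3·(5-x)·ln(5-x) = 0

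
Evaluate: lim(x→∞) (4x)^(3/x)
This is an exponential indeterminate form.

For exponential indeterminate forms, take the natural log:
  Let L = lim(x→∞) (4x)^(3/x)
  Then ln(L) = lim(x→∞) [exponent × ln(base)]
  Evaluate using L'Hôpital or standard limits, then exponentiate.
  L = 1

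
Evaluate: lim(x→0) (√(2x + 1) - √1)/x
This is a standard limit.

Factor or rationalize the expression:
  lim(x→0) (√(2x + 1) - √1)/x = 1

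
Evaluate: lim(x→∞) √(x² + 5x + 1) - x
This is an ∞-∞ indeterminate form.

Combine fractions or rationalize to convert ∞-∞ to 0/0 form:
  lim(x→∞) √(x² + 5x + 1) - x = 5/2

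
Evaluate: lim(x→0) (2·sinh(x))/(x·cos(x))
This is a 0/0 indeterminate form.

Apply L'Hôpital's rule: differentiate numerator and denominator separately.
  f(x) = 2·sinh(x)   ⇒   f'(x) = 2·cosh(x)
  g(x) = x·cos(x)   ⇒   g'(x) = -x·sin(x) + cos(x)
  lim(x→0) f'(x)/g'(x) = lim(x→0) (2·cosh(x))/(-x·sin(x) + cos(x))
  = 2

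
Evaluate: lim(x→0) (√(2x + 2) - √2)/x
This is a standard limit.

Factor or rationalize the expression:
  lim(x→0) (√(2x + 2) - √2)/x = sqrt(2)/2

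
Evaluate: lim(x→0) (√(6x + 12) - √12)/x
This is a standard limit.

Factor or rationalize the expression:
  lim(x→0) (√(6x + 12) - √12)/x = sqrt(3)/2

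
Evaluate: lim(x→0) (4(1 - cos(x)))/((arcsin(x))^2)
This is a 0/0 indeterminate form.

Apply L'Hôpital's rule: differentiate numerator and denominator separately.
  f(x) = 4 - 4·cos(x)   ⇒   f'(x) = 4·sin(x)
  g(x) = asin(x)^2   ⇒   g'(x) = 2·asin(x)/sqrt(1 - x^2)
  lim(x→0) f'(x)/g'(x) = lim(x→0) (4·sin(x))/(2·asin(x)/sqrt(1 - x^2))
  = 2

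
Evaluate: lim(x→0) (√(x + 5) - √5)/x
This is a standard limit.

Factor or rationalize the expression:
  lim(x→0) (√(x + 5) - √5)/x = sqrt(5)/10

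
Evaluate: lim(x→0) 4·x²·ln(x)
This is a 0·∞ indeterminate form.

Rewrite 0·∞ as a quotient (0/0 or ∞/∞ form), then apply L'Hôpital's rule:
  lim(x→0) 4·x²·ln(x) = 0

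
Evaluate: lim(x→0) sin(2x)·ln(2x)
This is a 0·∞ indeterminate form.

Rewrite 0·∞ as a quotient (0/0 or ∞/∞ form), then apply L'Hôpital's rule:
  lim(x→0) sin(2x)·ln(2x) = 0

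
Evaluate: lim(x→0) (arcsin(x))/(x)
This is a 0/0 indeterminate form.

Apply L'Hôpital's rule: differentiate numerator and denominator separately.
  f(x) = asin(x)   ⇒   f'(x) = 1/sqrt(1 - x^2)
  g(x) = x   ⇒   g'(x) = 1
  lim(x→0) f'(x)/g'(x) = lim(x→0) (1/sqrt(1 - x^2))/(1)
  = 1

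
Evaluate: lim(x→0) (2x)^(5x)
This is an exponential indeterminate form.

For exponential indeterminate forms, take the natural log:
  Let L = lim(x→0) (2x)^(5x)
  Then ln(L) = lim(x→0) [exponent × ln(base)]
  Evaluate using L'Hôpital or standard limits, then exponentiate.
  L = 1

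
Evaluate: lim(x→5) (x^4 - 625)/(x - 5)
This is a standard limit.

Factor or rationalize the expression:
  lim(x→5) (x^4 - 625)/(x - 5) = 500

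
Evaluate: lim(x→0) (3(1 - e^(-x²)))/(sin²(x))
This is a 0/0 indeterminate form.

Apply L'Hôpital's rule: differentiate numerator and denominator separately.
  f(x) = 3 - 3·e^(-x^2)   ⇒   f'(x) = 6·x·e^(-x^2)
  g(x) = sin(x)^2   ⇒   g'(x) = 2·sin(x)·cos(x)
  lim(x→0) f'(x)/g'(x) = lim(x→0) (6·x·e^(-x^2))/(2·sin(x)·cos(x))
  = 3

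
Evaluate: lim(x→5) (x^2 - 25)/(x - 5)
This is a standard limit.

Factor or rationalize the expression:
  lim(x→5) (x^2 - 25)/(x - 5) = 10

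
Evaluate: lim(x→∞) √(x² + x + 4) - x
This is an ∞-∞ indeterminate form.

Combine fractions or rationalize to convert ∞-∞ to 0/0 form:
  lim(x→∞) √(x² + x + 4) - x = 1/2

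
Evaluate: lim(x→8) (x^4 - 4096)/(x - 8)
This is a standard limit.

Factor or rationalize the expression:
  lim(x→8) (x^4 - 4096)/(x - 8) = 2048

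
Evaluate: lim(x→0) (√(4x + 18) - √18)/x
This is a standard limit.

Factor or rationalize the expression:
  lim(x→0) (√(4x + 18) - √18)/x = sqrt(2)/3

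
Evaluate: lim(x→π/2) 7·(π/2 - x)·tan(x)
This is a 0·∞ indeterminate form.

Rewrite 0·∞ as a quotient (0/0 or ∞/∞ form), then apply L'Hôpital's rule:
  lim(x→π/2) 7·(π/2 - x)·tan(x) = 7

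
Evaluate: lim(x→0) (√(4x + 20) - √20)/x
This is a standard limit.

Factor or rationalize the expression:
  lim(x→0) (√(4x + 20) - √20)/x = sqrt(5)/5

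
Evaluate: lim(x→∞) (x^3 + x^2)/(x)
This is an ∞/∞ indeterminate form.

Apply L'Hôpital's rule: differentiate numerator and denominator separately.
  f(x) = x^3 + x^2   ⇒   f'(x) = 3·x^2 + 2·x
  g(x) = x   ⇒   g'(x) = 1
  lim(x→∞) f'(x)/g'(x) = lim(x→∞) (3·x^2 + 2·x)/(1)
  = ∞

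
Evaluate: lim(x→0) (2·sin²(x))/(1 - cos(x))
This is a 0/0 indeterminate form.

Apply L'Hôpital's rule: differentiate numerator and denominator separately.
  f(x) = 2·sin(x)^2   ⇒   f'(x) = 4·sin(x)·cos(x)
  g(x) = 1 - cos(x)   ⇒   g'(x) = sin(x)
  lim(x→0) f'(x)/g'(x) = lim(x→0) (4·sin(x)·cos(x))/(sin(x))
  = 4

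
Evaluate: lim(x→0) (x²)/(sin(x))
This is a 0/0 indeterminate form.

Apply L'Hôpital's rule: differentiate numerator and denominator separately.
  f(x) = x^2   ⇒   f'(x) = 2·x
  g(x) = sin(x)   ⇒   g'(x) = cos(x)
  lim(x→0) f'(x)/g'(x) = lim(x→0) (2·x)/(cos(x))
  = 0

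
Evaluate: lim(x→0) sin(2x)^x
This is an exponential indeterminate form.

For exponential indeterminate forms, take the natural log:
  Let L = lim(x→0) sin(2x)^x
  Then ln(L) = lim(x→0) [exponent × ln(base)]
  Evaluate using L'Hôpital or standard limits, then exponentiate.
  L = 1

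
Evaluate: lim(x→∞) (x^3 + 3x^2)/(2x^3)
This is an ∞/∞ indeterminate form.

Apply L'Hôpital's rule: differentiate numerator and denominator separately.
  f(x) = x^3 + 3·x^2   ⇒   f'(x) = 3·x^2 + 6·x
  g(x) = 2·x^3   ⇒   g'(x) = 6·x^2
  lim(x→∞) f'(x)/g'(x) = lim(x→∞) (3·x^2 + 6·x)/(6·x^2)
  = 1/2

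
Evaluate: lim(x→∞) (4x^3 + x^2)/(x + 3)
This is an ∞/∞ indeterminate form.

Apply L'Hôpital's rule: differentiate numerator and denominator separately.
  f(x) = 4·x^3 + x^2   ⇒   f'(x) = 12·x^2 + 2·x
  g(x) = x + 3   ⇒   g'(x) = 1
  lim(x→∞) f'(x)/g'(x) = lim(x→∞) (12·x^2 + 2·x)/(1)
  = ∞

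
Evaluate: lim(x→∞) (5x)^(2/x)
This is an exponential indeterminate form.

For exponential indeterminate forms, take the natural log:
  Let L = lim(x→∞) (5x)^(2/x)
  Then ln(L) = lim(x→∞) [exponent × ln(base)]
  Evaluate using L'Hôpital or standard limits, then exponentiate.
  L = 1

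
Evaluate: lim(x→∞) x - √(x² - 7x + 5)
This is an ∞-∞ indeterminate form.

Combine fractions or rationalize to convert ∞-∞ to 0/0 form:
  lim(x→∞) x - √(x² - 7x + 5) = 7/2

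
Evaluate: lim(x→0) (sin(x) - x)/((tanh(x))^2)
This is a 0/0 indeterminate form.

Apply L'Hôpital's rule: differentiate numerator and denominator separately.
  f(x) = -x + sin(x)   ⇒   f'(x) = cos(x) - 1
  g(x) = tanh(x)^2   ⇒   g'(x) = (2 - 2·tanh(x)^2)·tanh(x)
  lim(x→0) f'(x)/g'(x) = lim(x→0) (cos(x) - 1)/((2 - 2·tanh(x)^2)·tanh(x))
  = 0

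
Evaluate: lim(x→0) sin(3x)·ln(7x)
This is a 0·∞ indeterminate form.

Rewrite 0·∞ as a quotient (0/0 or ∞/∞ form), then apply L'Hôpital's rule:
  lim(x→0) sin(3x)·ln(7x) = 0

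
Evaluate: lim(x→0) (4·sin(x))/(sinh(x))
This is a 0/0 indeterminate form.

Apply L'Hôpital's rule: differentiate numerator and denominator separately.
  f(x) = 4·sin(x)   ⇒   f'(x) = 4·cos(x)
  g(x) = sinh(x)   ⇒   g'(x) = cosh(x)
  lim(x→0) f'(x)/g'(x) = lim(x→0) (4·cos(x))/(cosh(x))
  = 4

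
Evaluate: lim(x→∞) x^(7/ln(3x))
This is an exponential indeterminate form.

For exponential indeterminate forms, take the natural log:
  Let L = lim(x→∞) x^(7/ln(3x))
  Then ln(L) = lim(x→∞) [exponent × ln(base)]
  Evaluate using L'Hôpital or standard limits, then exponentiate.
  L = e^(7)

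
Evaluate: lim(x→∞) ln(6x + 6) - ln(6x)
This is an ∞-∞ indeterminate form.

Combine fractions or rationalize to convert ∞-∞ to 0/0 form:
  lim(x→∞) ln(6x + 6) - ln(6x) = 0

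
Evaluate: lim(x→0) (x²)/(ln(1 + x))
This is a 0/0 indeterminate form.

Apply L'Hôpital's rule: differentiate numerator and denominator separately.
  f(x) = x^2   ⇒   f'(x) = 2·x
  g(x) = ln(x + 1)   ⇒   g'(x) = 1/(x + 1)
  lim(x→0) f'(x)/g'(x) = lim(x→0) (2·x)/(1/(x + 1))
  = 0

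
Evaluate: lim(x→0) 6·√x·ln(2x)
This is a 0·∞ indeterminate form.

Rewrite 0·∞ as a quotient (0/0 or ∞/∞ form), then apply L'Hôpital's rule:
  lim(x→0) 6·√x·ln(2x) = 0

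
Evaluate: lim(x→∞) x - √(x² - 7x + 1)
This is an ∞-∞ indeterminate form.

Combine fractions or rationalize to convert ∞-∞ to 0/0 form:
  lim(x→∞) x - √(x² - 7x + 1) = 7/2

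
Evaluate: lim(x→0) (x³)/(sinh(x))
This is a 0/0 indeterminate form.

Apply L'Hôpital's rule: differentiate numerator and denominator separately.
  f(x) = x^3   ⇒   f'(x) = 3·x^2
  g(x) = sinh(x)   ⇒   g'(x) = cosh(x)
  lim(x→0) f'(x)/g'(x) = lim(x→0) (3·x^2)/(cosh(x))
  = 0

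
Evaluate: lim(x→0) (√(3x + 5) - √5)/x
This is a standard limit.

Factor or rationalize the expression:
  lim(x→0) (√(3x + 5) - √5)/x = 3·sqrt(5)/10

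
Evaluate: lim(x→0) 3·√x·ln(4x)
This is a 0·∞ indeterminate form.

Rewrite 0·∞ as a quotient (0/0 or ∞/∞ form), then apply L'Hôpital's rule:
  lim(x→0) 3·√x·ln(4x) = 0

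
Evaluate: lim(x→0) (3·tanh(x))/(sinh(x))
This is a 0/0 indeterminate form.

Apply L'Hôpital's rule: differentiate numerator and denominator separately.
  f(x) = 3·tanh(x)   ⇒   f'(x) = 3 - 3·tanh(x)^2
  g(x) = sinh(x)   ⇒   g'(x) = cosh(x)
  lim(x→0) f'(x)/g'(x) = lim(x→0) (3 - 3·tanh(x)^2)/(cosh(x))
  = 3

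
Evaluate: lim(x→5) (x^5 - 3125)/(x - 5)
This is a standard limit.

Factor or rationalize the expression:
  lim(x→5) (x^5 - 3125)/(x - 5) = 3125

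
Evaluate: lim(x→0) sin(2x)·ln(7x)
This is a 0·∞ indeterminate form.

Rewrite 0·∞ as a quotient (0/0 or ∞/∞ form), then apply L'Hôpital's rule:
  lim(x→0) sin(2x)·ln(7x) = 0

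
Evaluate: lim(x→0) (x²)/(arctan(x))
This is a 0/0 indeterminate form.

Apply L'Hôpital's rule: differentiate numerator and denominator separately.
  f(x) = x^2   ⇒   f'(x) = 2·x
  g(x) = atan(x)   ⇒   g'(x) = 1/(x^2 + 1)
  lim(x→0) f'(x)/g'(x) = lim(x→0) (2·x)/(1/(x^2 + 1))
  = 0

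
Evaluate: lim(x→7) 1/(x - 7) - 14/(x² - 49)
This is an ∞-∞ indeterminate form.

Combine fractions or rationalize to convert ∞-∞ to 0/0 form:
  lim(x→7) 1/(x - 7) - 14/(x² - 49) = 1/14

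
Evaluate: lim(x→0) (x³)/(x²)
This is a 0/0 indeterminate form.

Apply L'Hôpital's rule: differentiate numerator and denominator separately.
  f(x) = x^3   ⇒   f'(x) = 3·x^2
  g(x) = x^2   ⇒   g'(x) = 2·x
  lim(x→0) f'(x)/g'(x) = lim(x→0) (3·x^2)/(2·x)
  = 0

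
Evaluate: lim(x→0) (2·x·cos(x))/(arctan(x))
This is a 0/0 indeterminate form.

Apply L'Hôpital's rule: differentiate numerator and denominator separately.
  f(x) = 2·x·cos(x)   ⇒   f'(x) = -2·x·sin(x) + 2·cos(x)
  g(x) = atan(x)   ⇒   g'(x) = 1/(x^2 + 1)
  lim(x→0) f'(x)/g'(x) = lim(x→0) (-2·x·sin(x) + 2·cos(x))/(1/(x^2 + 1))
  = 2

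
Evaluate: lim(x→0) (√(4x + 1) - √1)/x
This is a standard limit.

Factor or rationalize the expression:
  lim(x→0) (√(4x + 1) - √1)/x = 2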